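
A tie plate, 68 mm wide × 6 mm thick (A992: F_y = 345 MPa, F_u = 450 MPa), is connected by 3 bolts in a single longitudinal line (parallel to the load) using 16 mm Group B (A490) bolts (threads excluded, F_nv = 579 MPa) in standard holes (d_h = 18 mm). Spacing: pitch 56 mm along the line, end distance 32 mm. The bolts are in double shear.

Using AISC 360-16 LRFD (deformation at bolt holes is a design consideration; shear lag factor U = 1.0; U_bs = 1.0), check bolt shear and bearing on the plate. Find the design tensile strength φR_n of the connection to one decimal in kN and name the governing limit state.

211.4 kN (bearing governs)

Bolt shear: A_b = π(16)²/4 = 201.06 mm². φR_n = 0.75 × 579 × 201.06 × 3 × 2 = 523.9 kN.
Bearing (6 mm plate, F_u = 450 MPa): end bolts L_c = 32 − 18/2 = 23, R_n = min(1.2×23×6×450, 2.4×16×6×450) = 74.52 kN/bolt; interior L_c = 56 − 18 = 38, R_n = 103.68 kN/bolt. φR_n = 0.75 × (1×74.52 + 2×103.68) = 211.4 kN.
Governing: min(523.9, 211.4) = 211.4 kN → bearing.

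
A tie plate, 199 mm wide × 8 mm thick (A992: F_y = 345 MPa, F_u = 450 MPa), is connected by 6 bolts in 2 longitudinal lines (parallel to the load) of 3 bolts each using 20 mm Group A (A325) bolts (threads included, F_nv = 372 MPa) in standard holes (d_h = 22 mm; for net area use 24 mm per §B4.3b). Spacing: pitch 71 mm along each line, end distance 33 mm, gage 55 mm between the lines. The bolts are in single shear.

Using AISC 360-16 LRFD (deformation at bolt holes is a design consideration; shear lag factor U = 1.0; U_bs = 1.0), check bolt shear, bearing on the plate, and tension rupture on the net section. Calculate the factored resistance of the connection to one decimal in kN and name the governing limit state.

Bolt shear: A_b = π(20)²/4 = 314.16 mm². φR_n = 0.75 × 372 × 314.16 × 6 × 1 = 525.9 kN.
Bearing (8 mm plate, F_u = 450 MPa): end bolts L_c = 33 − 22/2 = 22, R_n = min(1.2×22×8×450, 2.4×20×8×450) = 95.04 kN/bolt; interior L_c = 71 − 22 = 49, R_n = 172.8 kN/bolt. φR_n = 0.75 × (2×95.04 + 4×172.8) = 661.0 kN.
Tension rupture (net): A_n = (199 − 2×24)×8 = 1208 mm² (U = 1.0, A_e = A_n). φR_n = 0.75 × 450 × 1208 = 407.7 kN.
Governing: min(525.9, 661.0, 407.7) = 407.7 kN → net-section rupture.

407.7 kN (net-section rupture governs)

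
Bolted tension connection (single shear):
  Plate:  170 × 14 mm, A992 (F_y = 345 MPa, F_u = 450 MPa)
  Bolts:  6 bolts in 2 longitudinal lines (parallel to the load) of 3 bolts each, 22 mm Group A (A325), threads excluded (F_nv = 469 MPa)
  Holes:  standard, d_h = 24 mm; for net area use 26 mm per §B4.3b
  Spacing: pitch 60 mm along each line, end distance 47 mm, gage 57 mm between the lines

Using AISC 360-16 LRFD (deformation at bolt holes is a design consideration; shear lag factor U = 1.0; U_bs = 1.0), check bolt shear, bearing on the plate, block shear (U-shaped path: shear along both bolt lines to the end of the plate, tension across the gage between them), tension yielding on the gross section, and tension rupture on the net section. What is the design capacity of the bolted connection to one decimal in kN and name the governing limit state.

Bolt shear: A_b = π(22)²/4 = 380.13 mm². φR_n = 0.75 × 469 × 380.13 × 6 × 1 = 802.3 kN.
Bearing (14 mm plate, F_u = 450 MPa): end bolts L_c = 47 − 24/2 = 35, R_n = min(1.2×35×14×450, 2.4×22×14×450) = 264.6 kN/bolt; interior L_c = 60 − 24 = 36, R_n = 272.16 kN/bolt. φR_n = 0.75 × (2×264.6 + 4×272.16) = 1213.4 kN.
Block shear: shear path 2×[47+2×60] = 2×167 mm, A_gv = 4676, A_nv = 2×(167 − 2.5×26)×14 = 2856 mm²; tension across gage: (57 − 1×26)×14 = 434 mm². R_n = min(0.6×450×2856, 0.6×345×4676) + 1.0×450×434 = min(771.12, 967.93) + 195.3 = 966.42 kN. φR_n = 0.75 × 966.42 = 724.8 kN.
Tension yield (gross): A_g = 170×14 = 2380 mm². φR_n = 0.90 × 345 × 2380 = 739.0 kN.
Tension rupture (net): A_n = (170 − 2×26)×14 = 1652 mm² (U = 1.0, A_e = A_n). φR_n = 0.75 × 450 × 1652 = 557.6 kN.
Governing: min(802.3, 1213.4, 724.8, 739.0, 557.6) = 557.6 kN → net-section rupture.

557.6 kN (net-section rupture governs)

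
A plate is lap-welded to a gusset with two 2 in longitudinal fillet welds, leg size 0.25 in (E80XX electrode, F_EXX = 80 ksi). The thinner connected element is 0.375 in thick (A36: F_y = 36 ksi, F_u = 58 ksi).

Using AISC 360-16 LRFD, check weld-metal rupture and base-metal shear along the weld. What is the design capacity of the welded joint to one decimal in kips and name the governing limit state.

Weld metal: throat = 0.707×0.25 = 0.17675 in, L = 2×2 = 4 in. φR_n = 0.75 × 0.6 × 80 × 0.17675 × 4 = 25.5 kips.
Base metal shear (0.375 in plate): yield φR_n = 1.0×0.6×36×0.375×4 = 32.4 kips; rupture φR_n = 0.75×0.6×58×0.375×4 = 39.2 kips; take 32.4 kips (yield).
Governing: min(25.5, 32.4) = 25.5 kips → weld metal.

25.5 kips (weld metal governs)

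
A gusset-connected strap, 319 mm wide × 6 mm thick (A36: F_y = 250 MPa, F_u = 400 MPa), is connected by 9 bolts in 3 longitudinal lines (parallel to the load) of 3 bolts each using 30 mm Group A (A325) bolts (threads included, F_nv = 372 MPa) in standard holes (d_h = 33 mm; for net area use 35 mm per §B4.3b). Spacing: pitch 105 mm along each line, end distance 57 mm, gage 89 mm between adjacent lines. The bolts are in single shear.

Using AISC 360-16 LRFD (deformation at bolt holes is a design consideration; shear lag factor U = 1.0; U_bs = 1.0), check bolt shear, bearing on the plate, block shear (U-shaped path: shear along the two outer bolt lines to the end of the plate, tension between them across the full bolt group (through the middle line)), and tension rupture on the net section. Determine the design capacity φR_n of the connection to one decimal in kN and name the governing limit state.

Bolt shear: A_b = π(30)²/4 = 706.86 mm². φR_n = 0.75 × 372 × 706.86 × 9 × 1 = 1774.9 kN.
Bearing (6 mm plate, F_u = 400 MPa): end bolts L_c = 57 − 33/2 = 40.5, R_n = min(1.2×40.5×6×400, 2.4×30×6×400) = 116.64 kN/bolt; interior L_c = 105 − 33 = 72, R_n = 172.8 kN/bolt. φR_n = 0.75 × (3×116.64 + 6×172.8) = 1040.0 kN.
Block shear: shear path 2×[57+2×105] = 2×267 mm, A_gv = 3204, A_nv = 2×(267 − 2.5×35)×6 = 2154 mm²; tension across gage: (178 − 2×35)×6 = 648 mm². R_n = min(0.6×400×2154, 0.6×250×3204) + 1.0×400×648 = min(516.96, 480.6) + 259.2 = 739.8 kN. φR_n = 0.75 × 739.8 = 554.9 kN.
Tension rupture (net): A_n = (319 − 3×35)×6 = 1284 mm² (U = 1.0, A_e = A_n). φR_n = 0.75 × 400 × 1284 = 385.2 kN.
Governing: min(1774.9, 1040.0, 554.9, 385.2) = 385.2 kN → net-section rupture.

385.2 kN (net-section rupture governs)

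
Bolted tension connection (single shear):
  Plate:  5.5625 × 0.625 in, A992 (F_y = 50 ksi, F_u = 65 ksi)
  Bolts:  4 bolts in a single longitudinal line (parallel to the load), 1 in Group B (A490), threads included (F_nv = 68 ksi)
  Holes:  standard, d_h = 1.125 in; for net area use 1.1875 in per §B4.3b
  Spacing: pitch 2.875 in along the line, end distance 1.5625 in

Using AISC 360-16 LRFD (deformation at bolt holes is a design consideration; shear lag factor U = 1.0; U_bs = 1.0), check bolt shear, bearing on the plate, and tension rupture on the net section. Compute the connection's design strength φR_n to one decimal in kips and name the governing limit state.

Bolt shear: A_b = π(1)²/4 = 0.7854 in². φR_n = 0.75 × 68 × 0.7854 × 4 × 1 = 160.2 kips.
Bearing (0.625 in plate, F_u = 65 ksi): end bolts L_c = 1.5625 − 1.125/2 = 1, R_n = min(1.2×1×0.625×65, 2.4×1×0.625×65) = 48.75 kips/bolt; interior L_c = 2.875 − 1.125 = 1.75, R_n = 85.313 kips/bolt. φR_n = 0.75 × (1×48.75 + 3×85.313) = 228.5 kips.
Tension rupture (net): A_n = (5.5625 − 1×1.1875)×0.625 = 2.7344 in² (U = 1.0, A_e = A_n). φR_n = 0.75 × 65 × 2.7344 = 133.3 kips.
Governing: min(160.2, 228.5, 133.3) = 133.3 kips → net-section rupture.

133.3 kips (net-section rupture governs)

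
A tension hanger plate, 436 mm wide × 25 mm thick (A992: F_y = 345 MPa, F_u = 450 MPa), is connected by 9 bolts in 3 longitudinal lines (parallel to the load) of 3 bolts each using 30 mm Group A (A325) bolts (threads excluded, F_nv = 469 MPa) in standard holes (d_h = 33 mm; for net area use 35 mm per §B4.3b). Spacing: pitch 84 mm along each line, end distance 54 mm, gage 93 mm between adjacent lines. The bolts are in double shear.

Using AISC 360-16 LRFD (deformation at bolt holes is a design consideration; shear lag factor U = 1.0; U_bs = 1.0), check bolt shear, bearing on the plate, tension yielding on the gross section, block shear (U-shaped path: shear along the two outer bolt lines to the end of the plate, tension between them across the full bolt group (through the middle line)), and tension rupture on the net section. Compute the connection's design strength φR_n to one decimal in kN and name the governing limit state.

2340.6 kN (block shear governs)

Bolt shear: A_b = π(30)²/4 = 706.86 mm². φR_n = 0.75 × 469 × 706.86 × 9 × 2 = 4475.5 kN.
Bearing (25 mm plate, F_u = 450 MPa): end bolts L_c = 54 − 33/2 = 37.5, R_n = min(1.2×37.5×25×450, 2.4×30×25×450) = 506.25 kN/bolt; interior L_c = 84 − 33 = 51, R_n = 688.5 kN/bolt. φR_n = 0.75 × (3×506.25 + 6×688.5) = 4237.3 kN.
Tension yield (gross): A_g = 436×25 = 10900 mm². φR_n = 0.90 × 345 × 10900 = 3384.5 kN.
Block shear: shear path 2×[54+2×84] = 2×222 mm, A_gv = 11100, A_nv = 2×(222 − 2.5×35)×25 = 6725 mm²; tension across gage: (186 − 2×35)×25 = 2900 mm². R_n = min(0.6×450×6725, 0.6×345×11100) + 1.0×450×2900 = min(1815.8, 2297.7) + 1305 = 3120.8 kN. φR_n = 0.75 × 3120.8 = 2340.6 kN.
Tension rupture (net): A_n = (436 − 3×35)×25 = 8275 mm² (U = 1.0, A_e = A_n). φR_n = 0.75 × 450 × 8275 = 2792.8 kN.
Governing: min(4475.5, 4237.3, 3384.5, 2340.6, 2792.8) = 2340.6 kN → block shear.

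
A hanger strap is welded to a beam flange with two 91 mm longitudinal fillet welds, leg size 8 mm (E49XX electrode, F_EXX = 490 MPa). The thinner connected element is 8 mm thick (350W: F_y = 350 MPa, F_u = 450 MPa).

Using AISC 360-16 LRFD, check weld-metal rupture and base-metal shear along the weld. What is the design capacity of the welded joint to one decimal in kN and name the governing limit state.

227.0 kN (weld metal governs)

Weld metal: throat = 0.707×8 = 5.656 mm, L = 2×91 = 182 mm. φR_n = 0.75 × 0.6 × 490 × 5.656 × 182 = 227.0 kN.
Base metal shear (8 mm plate): yield φR_n = 1.0×0.6×350×8×182 = 305.8 kN; rupture φR_n = 0.75×0.6×450×8×182 = 294.8 kN; take 294.8 kN (rupture).
Governing: min(227.0, 294.8) = 227.0 kN → weld metal.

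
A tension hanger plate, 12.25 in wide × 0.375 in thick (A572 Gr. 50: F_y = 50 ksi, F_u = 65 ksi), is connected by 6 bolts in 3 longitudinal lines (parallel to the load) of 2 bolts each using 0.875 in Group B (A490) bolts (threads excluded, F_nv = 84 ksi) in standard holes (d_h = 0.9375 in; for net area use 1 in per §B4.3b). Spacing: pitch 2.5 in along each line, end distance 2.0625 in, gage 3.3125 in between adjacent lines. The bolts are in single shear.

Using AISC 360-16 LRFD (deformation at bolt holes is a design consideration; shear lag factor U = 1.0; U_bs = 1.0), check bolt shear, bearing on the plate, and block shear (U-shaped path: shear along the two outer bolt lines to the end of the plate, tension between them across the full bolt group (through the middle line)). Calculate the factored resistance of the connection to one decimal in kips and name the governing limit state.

Bolt shear: A_b = π(0.875)²/4 = 0.60132 in². φR_n = 0.75 × 84 × 0.60132 × 6 × 1 = 227.3 kips.
Bearing (0.375 in plate, F_u = 65 ksi): end bolts L_c = 2.0625 − 0.9375/2 = 1.59375, R_n = min(1.2×1.59375×0.375×65, 2.4×0.875×0.375×65) = 46.617 kips/bolt; interior L_c = 2.5 − 0.9375 = 1.5625, R_n = 45.703 kips/bolt. φR_n = 0.75 × (3×46.617 + 3×45.703) = 207.7 kips.
Block shear: shear path 2×[2.0625+1×2.5] = 2×4.5625 in, A_gv = 3.4219, A_nv = 2×(4.5625 − 1.5×1)×0.375 = 2.2969 in²; tension across gage: (6.625 − 2×1)×0.375 = 1.7344 in². R_n = min(0.6×65×2.2969, 0.6×50×3.4219) + 1.0×65×1.7344 = min(89.579, 102.66) + 112.74 = 202.32 kips. φR_n = 0.75 × 202.32 = 151.7 kips.
Governing: min(227.3, 207.7, 151.7) = 151.7 kips → block shear.

151.7 kips (block shear governs)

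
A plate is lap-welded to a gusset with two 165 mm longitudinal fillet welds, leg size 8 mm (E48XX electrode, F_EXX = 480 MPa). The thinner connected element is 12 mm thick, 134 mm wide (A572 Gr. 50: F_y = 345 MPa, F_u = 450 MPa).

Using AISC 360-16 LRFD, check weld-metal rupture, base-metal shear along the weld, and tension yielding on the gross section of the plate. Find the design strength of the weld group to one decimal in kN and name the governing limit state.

Weld metal: throat = 0.707×8 = 5.656 mm, L = 2×165 = 330 mm. φR_n = 0.75 × 0.6 × 480 × 5.656 × 330 = 403.2 kN.
Base metal shear (12 mm plate): yield φR_n = 1.0×0.6×345×12×330 = 819.7 kN; rupture φR_n = 0.75×0.6×450×12×330 = 801.9 kN; take 801.9 kN (rupture).
Tension yield (gross): A_g = 134×12 = 1608 mm². φR_n = 0.90 × 345 × 1608 = 499.3 kN.
Governing: min(403.2, 801.9, 499.3) = 403.2 kN → weld metal.

403.2 kN (weld metal governs)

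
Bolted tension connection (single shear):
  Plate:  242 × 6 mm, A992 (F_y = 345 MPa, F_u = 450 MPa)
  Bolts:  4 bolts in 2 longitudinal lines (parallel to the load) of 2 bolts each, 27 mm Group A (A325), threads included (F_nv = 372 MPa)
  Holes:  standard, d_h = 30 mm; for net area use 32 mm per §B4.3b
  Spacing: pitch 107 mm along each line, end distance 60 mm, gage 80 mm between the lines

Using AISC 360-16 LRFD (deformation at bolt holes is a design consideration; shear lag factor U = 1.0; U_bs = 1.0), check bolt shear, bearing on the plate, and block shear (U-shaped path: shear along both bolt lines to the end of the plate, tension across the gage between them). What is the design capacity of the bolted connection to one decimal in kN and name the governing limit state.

Bolt shear: A_b = π(27)²/4 = 572.56 mm². φR_n = 0.75 × 372 × 572.56 × 4 × 1 = 639.0 kN.
Bearing (6 mm plate, F_u = 450 MPa): end bolts L_c = 60 − 30/2 = 45, R_n = min(1.2×45×6×450, 2.4×27×6×450) = 145.8 kN/bolt; interior L_c = 107 − 30 = 77, R_n = 174.96 kN/bolt. φR_n = 0.75 × (2×145.8 + 2×174.96) = 481.1 kN.
Block shear: shear path 2×[60+1×107] = 2×167 mm, A_gv = 2004, A_nv = 2×(167 − 1.5×32)×6 = 1428 mm²; tension across gage: (80 − 1×32)×6 = 288 mm². R_n = min(0.6×450×1428, 0.6×345×2004) + 1.0×450×288 = min(385.56, 414.83) + 129.6 = 515.16 kN. φR_n = 0.75 × 515.16 = 386.4 kN.
Governing: min(639.0, 481.1, 386.4) = 386.4 kN → block shear.

386.4 kN (block shear governs)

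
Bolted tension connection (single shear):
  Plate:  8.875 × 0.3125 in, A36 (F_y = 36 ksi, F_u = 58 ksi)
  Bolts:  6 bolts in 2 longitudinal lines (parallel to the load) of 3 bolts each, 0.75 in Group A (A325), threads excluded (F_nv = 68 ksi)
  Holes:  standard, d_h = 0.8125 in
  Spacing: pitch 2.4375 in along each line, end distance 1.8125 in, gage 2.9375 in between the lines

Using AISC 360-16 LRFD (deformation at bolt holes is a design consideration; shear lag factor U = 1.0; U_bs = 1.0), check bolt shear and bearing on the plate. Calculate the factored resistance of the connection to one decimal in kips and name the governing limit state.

Bolt shear: A_b = π(0.75)²/4 = 0.44179 in². φR_n = 0.75 × 68 × 0.44179 × 6 × 1 = 135.2 kips.
Bearing (0.3125 in plate, F_u = 58 ksi): end bolts L_c = 1.8125 − 0.8125/2 = 1.40625, R_n = min(1.2×1.40625×0.3125×58, 2.4×0.75×0.3125×58) = 30.586 kips/bolt; interior L_c = 2.4375 − 0.8125 = 1.625, R_n = 32.625 kips/bolt. φR_n = 0.75 × (2×30.586 + 4×32.625) = 143.8 kips.
Governing: min(135.2, 143.8) = 135.2 kips → bolt shear.

135.2 kips (bolt shear governs)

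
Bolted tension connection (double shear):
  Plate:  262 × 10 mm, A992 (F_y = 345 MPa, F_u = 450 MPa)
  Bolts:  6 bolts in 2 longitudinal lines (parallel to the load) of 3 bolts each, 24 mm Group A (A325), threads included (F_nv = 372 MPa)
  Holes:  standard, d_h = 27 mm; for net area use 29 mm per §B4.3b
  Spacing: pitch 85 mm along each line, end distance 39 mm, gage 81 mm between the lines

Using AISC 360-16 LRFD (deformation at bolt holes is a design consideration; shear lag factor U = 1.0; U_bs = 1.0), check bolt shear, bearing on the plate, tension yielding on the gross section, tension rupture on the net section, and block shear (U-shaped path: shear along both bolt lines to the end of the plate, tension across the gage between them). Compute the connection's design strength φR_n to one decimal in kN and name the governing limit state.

688.5 kN (net-section rupture governs)

Bolt shear: A_b = π(24)²/4 = 452.39 mm². φR_n = 0.75 × 372 × 452.39 × 6 × 2 = 1514.6 kN.
Bearing (10 mm plate, F_u = 450 MPa): end bolts L_c = 39 − 27/2 = 25.5, R_n = min(1.2×25.5×10×450, 2.4×24×10×450) = 137.7 kN/bolt; interior L_c = 85 − 27 = 58, R_n = 259.2 kN/bolt. φR_n = 0.75 × (2×137.7 + 4×259.2) = 984.2 kN.
Tension yield (gross): A_g = 262×10 = 2620 mm². φR_n = 0.90 × 345 × 2620 = 813.5 kN.
Tension rupture (net): A_n = (262 − 2×29)×10 = 2040 mm² (U = 1.0, A_e = A_n). φR_n = 0.75 × 450 × 2040 = 688.5 kN.
Block shear: shear path 2×[39+2×85] = 2×209 mm, A_gv = 4180, A_nv = 2×(209 − 2.5×29)×10 = 2730 mm²; tension across gage: (81 − 1×29)×10 = 520 mm². R_n = min(0.6×450×2730, 0.6×345×4180) + 1.0×450×520 = min(737.1, 865.26) + 234 = 971.1 kN. φR_n = 0.75 × 971.1 = 728.3 kN.
Governing: min(1514.6, 984.2, 813.5, 688.5, 728.3) = 688.5 kN → net-section rupture.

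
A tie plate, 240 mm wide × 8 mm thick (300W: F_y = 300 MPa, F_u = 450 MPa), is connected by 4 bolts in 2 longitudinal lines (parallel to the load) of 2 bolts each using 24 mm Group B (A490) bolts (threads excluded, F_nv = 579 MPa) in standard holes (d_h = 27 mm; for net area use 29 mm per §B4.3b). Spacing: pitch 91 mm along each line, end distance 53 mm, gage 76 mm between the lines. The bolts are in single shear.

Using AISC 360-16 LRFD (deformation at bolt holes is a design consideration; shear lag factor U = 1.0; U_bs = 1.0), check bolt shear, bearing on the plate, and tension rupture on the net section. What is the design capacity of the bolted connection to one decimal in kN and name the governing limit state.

491.4 kN (net-section rupture governs)

Bolt shear: A_b = π(24)²/4 = 452.39 mm². φR_n = 0.75 × 579 × 452.39 × 4 × 1 = 785.8 kN.
Bearing (8 mm plate, F_u = 450 MPa): end bolts L_c = 53 − 27/2 = 39.5, R_n = min(1.2×39.5×8×450, 2.4×24×8×450) = 170.64 kN/bolt; interior L_c = 91 − 27 = 64, R_n = 207.36 kN/bolt. φR_n = 0.75 × (2×170.64 + 2×207.36) = 567.0 kN.
Tension rupture (net): A_n = (240 − 2×29)×8 = 1456 mm² (U = 1.0, A_e = A_n). φR_n = 0.75 × 450 × 1456 = 491.4 kN.
Governing: min(785.8, 567.0, 491.4) = 491.4 kN → net-section rupture.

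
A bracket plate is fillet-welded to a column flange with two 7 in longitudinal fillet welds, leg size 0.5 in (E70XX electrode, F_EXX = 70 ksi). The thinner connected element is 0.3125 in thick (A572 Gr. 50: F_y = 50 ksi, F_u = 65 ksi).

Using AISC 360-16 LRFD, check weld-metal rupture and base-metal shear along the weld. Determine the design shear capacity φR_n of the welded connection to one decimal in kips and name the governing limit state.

128.0 kips (base-metal shear governs)

Weld metal: throat = 0.707×0.5 = 0.3535 in, L = 2×7 = 14 in. φR_n = 0.75 × 0.6 × 70 × 0.3535 × 14 = 155.9 kips.
Base metal shear (0.3125 in plate): yield φR_n = 1.0×0.6×50×0.3125×14 = 131.3 kips; rupture φR_n = 0.75×0.6×65×0.3125×14 = 128.0 kips; take 128.0 kips (rupture).
Governing: min(155.9, 128.0) = 128.0 kips → base-metal shear.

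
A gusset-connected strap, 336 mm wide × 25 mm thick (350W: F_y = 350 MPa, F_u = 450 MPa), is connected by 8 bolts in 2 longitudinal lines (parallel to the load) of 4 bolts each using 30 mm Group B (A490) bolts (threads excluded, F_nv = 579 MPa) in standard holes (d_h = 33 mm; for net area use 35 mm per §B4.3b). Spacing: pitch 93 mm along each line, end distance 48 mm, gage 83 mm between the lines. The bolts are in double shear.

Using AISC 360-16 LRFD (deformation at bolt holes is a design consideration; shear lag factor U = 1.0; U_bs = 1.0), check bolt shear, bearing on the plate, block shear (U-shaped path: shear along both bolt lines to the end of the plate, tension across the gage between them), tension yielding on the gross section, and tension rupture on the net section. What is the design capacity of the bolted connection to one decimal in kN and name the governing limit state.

2244.4 kN (net-section rupture governs)

Bolt shear: A_b = π(30)²/4 = 706.86 mm². φR_n = 0.75 × 579 × 706.86 × 8 × 2 = 4911.3 kN.
Bearing (25 mm plate, F_u = 450 MPa): end bolts L_c = 48 − 33/2 = 31.5, R_n = min(1.2×31.5×25×450, 2.4×30×25×450) = 425.25 kN/bolt; interior L_c = 93 − 33 = 60, R_n = 810 kN/bolt. φR_n = 0.75 × (2×425.25 + 6×810) = 4282.9 kN.
Block shear: shear path 2×[48+3×93] = 2×327 mm, A_gv = 16350, A_nv = 2×(327 − 3.5×35)×25 = 10225 mm²; tension across gage: (83 − 1×35)×25 = 1200 mm². R_n = min(0.6×450×10225, 0.6×350×16350) + 1.0×450×1200 = min(2760.8, 3433.5) + 540 = 3300.8 kN. φR_n = 0.75 × 3300.8 = 2475.6 kN.
Tension yield (gross): A_g = 336×25 = 8400 mm². φR_n = 0.90 × 350 × 8400 = 2646.0 kN.
Tension rupture (net): A_n = (336 − 2×35)×25 = 6650 mm² (U = 1.0, A_e = A_n). φR_n = 0.75 × 450 × 6650 = 2244.4 kN.
Governing: min(4911.3, 4282.9, 2475.6, 2646.0, 2244.4) = 2244.4 kN → net-section rupture.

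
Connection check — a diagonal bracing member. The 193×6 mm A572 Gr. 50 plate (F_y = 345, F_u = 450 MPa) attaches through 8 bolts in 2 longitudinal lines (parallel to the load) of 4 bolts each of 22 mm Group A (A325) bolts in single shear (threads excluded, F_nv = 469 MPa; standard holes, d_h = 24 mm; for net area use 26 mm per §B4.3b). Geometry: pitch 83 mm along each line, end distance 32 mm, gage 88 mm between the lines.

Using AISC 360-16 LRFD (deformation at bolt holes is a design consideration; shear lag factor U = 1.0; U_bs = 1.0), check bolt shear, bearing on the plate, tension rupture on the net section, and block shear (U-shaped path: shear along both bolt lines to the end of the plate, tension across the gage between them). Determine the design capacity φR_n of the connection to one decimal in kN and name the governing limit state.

Bolt shear: A_b = π(22)²/4 = 380.13 mm². φR_n = 0.75 × 469 × 380.13 × 8 × 1 = 1069.7 kN.
Bearing (6 mm plate, F_u = 450 MPa): end bolts L_c = 32 − 24/2 = 20, R_n = min(1.2×20×6×450, 2.4×22×6×450) = 64.8 kN/bolt; interior L_c = 83 − 24 = 59, R_n = 142.56 kN/bolt. φR_n = 0.75 × (2×64.8 + 6×142.56) = 738.7 kN.
Tension rupture (net): A_n = (193 − 2×26)×6 = 846 mm² (U = 1.0, A_e = A_n). φR_n = 0.75 × 450 × 846 = 285.5 kN.
Block shear: shear path 2×[32+3×83] = 2×281 mm, A_gv = 3372, A_nv = 2×(281 − 3.5×26)×6 = 2280 mm²; tension across gage: (88 − 1×26)×6 = 372 mm². R_n = min(0.6×450×2280, 0.6×345×3372) + 1.0×450×372 = min(615.6, 698) + 167.4 = 783 kN. φR_n = 0.75 × 783 = 587.3 kN.
Governing: min(1069.7, 738.7, 285.5, 587.3) = 285.5 kN → net-section rupture.

285.5 kN (net-section rupture governs)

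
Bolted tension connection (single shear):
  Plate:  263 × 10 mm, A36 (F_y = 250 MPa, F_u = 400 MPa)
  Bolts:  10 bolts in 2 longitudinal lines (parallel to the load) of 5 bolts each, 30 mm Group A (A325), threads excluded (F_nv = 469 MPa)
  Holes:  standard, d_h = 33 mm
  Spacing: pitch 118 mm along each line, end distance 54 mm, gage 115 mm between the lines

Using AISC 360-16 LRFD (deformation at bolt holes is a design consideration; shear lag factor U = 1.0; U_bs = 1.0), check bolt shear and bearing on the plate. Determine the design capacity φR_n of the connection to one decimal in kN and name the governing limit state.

Bolt shear: A_b = π(30)²/4 = 706.86 mm². φR_n = 0.75 × 469 × 706.86 × 10 × 1 = 2486.4 kN.
Bearing (10 mm plate, F_u = 400 MPa): end bolts L_c = 54 − 33/2 = 37.5, R_n = min(1.2×37.5×10×400, 2.4×30×10×400) = 180 kN/bolt; interior L_c = 118 − 33 = 85, R_n = 288 kN/bolt. φR_n = 0.75 × (2×180 + 8×288) = 1998.0 kN.
Governing: min(2486.4, 1998.0) = 1998.0 kN → bearing.

1998.0 kN (bearing governs)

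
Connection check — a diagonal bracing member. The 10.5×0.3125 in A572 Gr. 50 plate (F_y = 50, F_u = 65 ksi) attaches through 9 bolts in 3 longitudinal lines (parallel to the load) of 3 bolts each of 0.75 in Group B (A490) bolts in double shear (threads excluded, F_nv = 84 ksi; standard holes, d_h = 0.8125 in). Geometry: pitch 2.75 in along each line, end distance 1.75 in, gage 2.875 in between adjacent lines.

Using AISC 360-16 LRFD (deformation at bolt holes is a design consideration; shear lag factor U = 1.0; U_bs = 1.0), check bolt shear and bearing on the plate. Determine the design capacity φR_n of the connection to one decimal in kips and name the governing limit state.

Bolt shear: A_b = π(0.75)²/4 = 0.44179 in². φR_n = 0.75 × 84 × 0.44179 × 9 × 2 = 501.0 kips.
Bearing (0.3125 in plate, F_u = 65 ksi): end bolts L_c = 1.75 − 0.8125/2 = 1.34375, R_n = min(1.2×1.34375×0.3125×65, 2.4×0.75×0.3125×65) = 32.754 kips/bolt; interior L_c = 2.75 − 0.8125 = 1.9375, R_n = 36.563 kips/bolt. φR_n = 0.75 × (3×32.754 + 6×36.563) = 238.2 kips.
Governing: min(501.0, 238.2) = 238.2 kips → bearing.

238.2 kips (bearing governs)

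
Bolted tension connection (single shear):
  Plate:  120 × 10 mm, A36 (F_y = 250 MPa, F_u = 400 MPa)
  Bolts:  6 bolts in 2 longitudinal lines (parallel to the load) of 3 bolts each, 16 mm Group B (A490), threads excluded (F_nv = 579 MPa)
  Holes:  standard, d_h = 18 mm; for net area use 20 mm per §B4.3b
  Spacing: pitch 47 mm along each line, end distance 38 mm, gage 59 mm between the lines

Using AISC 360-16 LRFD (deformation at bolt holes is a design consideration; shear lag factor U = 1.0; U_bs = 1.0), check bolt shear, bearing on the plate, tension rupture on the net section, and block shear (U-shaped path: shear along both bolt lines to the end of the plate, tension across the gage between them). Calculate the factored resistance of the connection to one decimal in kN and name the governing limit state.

240.0 kN (net-section rupture governs)

Bolt shear: A_b = π(16)²/4 = 201.06 mm². φR_n = 0.75 × 579 × 201.06 × 6 × 1 = 523.9 kN.
Bearing (10 mm plate, F_u = 400 MPa): end bolts L_c = 38 − 18/2 = 29, R_n = min(1.2×29×10×400, 2.4×16×10×400) = 139.2 kN/bolt; interior L_c = 47 − 18 = 29, R_n = 139.2 kN/bolt. φR_n = 0.75 × (2×139.2 + 4×139.2) = 626.4 kN.
Tension rupture (net): A_n = (120 − 2×20)×10 = 800 mm² (U = 1.0, A_e = A_n). φR_n = 0.75 × 400 × 800 = 240.0 kN.
Block shear: shear path 2×[38+2×47] = 2×132 mm, A_gv = 2640, A_nv = 2×(132 − 2.5×20)×10 = 1640 mm²; tension across gage: (59 − 1×20)×10 = 390 mm². R_n = min(0.6×400×1640, 0.6×250×2640) + 1.0×400×390 = min(393.6, 396) + 156 = 549.6 kN. φR_n = 0.75 × 549.6 = 412.2 kN.
Governing: min(523.9, 626.4, 240.0, 412.2) = 240.0 kN → net-section rupture.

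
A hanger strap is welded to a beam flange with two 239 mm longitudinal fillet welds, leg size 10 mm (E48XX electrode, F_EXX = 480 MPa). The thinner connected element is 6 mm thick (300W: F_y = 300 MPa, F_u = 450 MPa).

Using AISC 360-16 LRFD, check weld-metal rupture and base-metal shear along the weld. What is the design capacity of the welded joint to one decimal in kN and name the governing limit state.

Weld metal: throat = 0.707×10 = 7.07 mm, L = 2×239 = 478 mm. φR_n = 0.75 × 0.6 × 480 × 7.07 × 478 = 730.0 kN.
Base metal shear (6 mm plate): yield φR_n = 1.0×0.6×300×6×478 = 516.2 kN; rupture φR_n = 0.75×0.6×450×6×478 = 580.8 kN; take 516.2 kN (yield).
Governing: min(730.0, 516.2) = 516.2 kN → base-metal shear.

516.2 kN (base-metal shear governs)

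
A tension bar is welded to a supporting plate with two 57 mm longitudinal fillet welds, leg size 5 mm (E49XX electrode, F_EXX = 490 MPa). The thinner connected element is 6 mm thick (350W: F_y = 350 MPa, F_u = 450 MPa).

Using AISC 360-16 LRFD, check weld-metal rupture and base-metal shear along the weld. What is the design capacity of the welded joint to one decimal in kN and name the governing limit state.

Weld metal: throat = 0.707×5 = 3.535 mm, L = 2×57 = 114 mm. φR_n = 0.75 × 0.6 × 490 × 3.535 × 114 = 88.9 kN.
Base metal shear (6 mm plate): yield φR_n = 1.0×0.6×350×6×114 = 143.6 kN; rupture φR_n = 0.75×0.6×450×6×114 = 138.5 kN; take 138.5 kN (rupture).
Governing: min(88.9, 138.5) = 88.9 kN → weld metal.

88.9 kN (weld metal governs)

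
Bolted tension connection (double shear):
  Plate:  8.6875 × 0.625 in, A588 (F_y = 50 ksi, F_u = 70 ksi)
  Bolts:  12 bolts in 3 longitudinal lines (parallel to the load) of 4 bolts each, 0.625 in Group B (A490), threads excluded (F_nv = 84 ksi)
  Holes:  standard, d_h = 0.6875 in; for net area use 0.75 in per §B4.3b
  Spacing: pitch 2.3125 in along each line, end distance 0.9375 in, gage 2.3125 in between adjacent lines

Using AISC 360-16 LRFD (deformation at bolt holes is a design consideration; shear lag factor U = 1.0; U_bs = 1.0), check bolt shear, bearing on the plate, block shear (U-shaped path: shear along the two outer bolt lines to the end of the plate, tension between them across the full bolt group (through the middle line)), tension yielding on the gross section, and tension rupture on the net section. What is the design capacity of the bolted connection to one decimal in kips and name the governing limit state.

Bolt shear: A_b = π(0.625)²/4 = 0.3068 in². φR_n = 0.75 × 84 × 0.3068 × 12 × 2 = 463.9 kips.
Bearing (0.625 in plate, F_u = 70 ksi): end bolts L_c = 0.9375 − 0.6875/2 = 0.59375, R_n = min(1.2×0.59375×0.625×70, 2.4×0.625×0.625×70) = 31.172 kips/bolt; interior L_c = 2.3125 − 0.6875 = 1.625, R_n = 65.625 kips/bolt. φR_n = 0.75 × (3×31.172 + 9×65.625) = 513.1 kips.
Block shear: shear path 2×[0.9375+3×2.3125] = 2×7.875 in, A_gv = 9.8438, A_nv = 2×(7.875 − 3.5×0.75)×0.625 = 6.5625 in²; tension across gage: (4.625 − 2×0.75)×0.625 = 1.9531 in². R_n = min(0.6×70×6.5625, 0.6×50×9.8438) + 1.0×70×1.9531 = min(275.63, 295.31) + 136.72 = 412.35 kips. φR_n = 0.75 × 412.35 = 309.3 kips.
Tension yield (gross): A_g = 8.6875×0.625 = 5.4297 in². φR_n = 0.90 × 50 × 5.4297 = 244.3 kips.
Tension rupture (net): A_n = (8.6875 − 3×0.75)×0.625 = 4.0234 in² (U = 1.0, A_e = A_n). φR_n = 0.75 × 70 × 4.0234 = 211.2 kips.
Governing: min(463.9, 513.1, 309.3, 244.3, 211.2) = 211.2 kips → net-section rupture.

211.2 kips (net-section rupture governs)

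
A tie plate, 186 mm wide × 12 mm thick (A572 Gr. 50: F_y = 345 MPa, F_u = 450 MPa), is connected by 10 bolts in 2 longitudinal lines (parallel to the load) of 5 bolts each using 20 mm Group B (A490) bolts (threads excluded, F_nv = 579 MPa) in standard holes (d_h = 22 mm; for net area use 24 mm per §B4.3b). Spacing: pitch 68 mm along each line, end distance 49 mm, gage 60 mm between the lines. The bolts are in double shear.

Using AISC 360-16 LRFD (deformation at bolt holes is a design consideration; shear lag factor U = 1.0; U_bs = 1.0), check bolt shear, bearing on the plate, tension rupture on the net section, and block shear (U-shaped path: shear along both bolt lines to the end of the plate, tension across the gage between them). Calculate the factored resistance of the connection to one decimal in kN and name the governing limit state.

Bolt shear: A_b = π(20)²/4 = 314.16 mm². φR_n = 0.75 × 579 × 314.16 × 10 × 2 = 2728.5 kN.
Bearing (12 mm plate, F_u = 450 MPa): end bolts L_c = 49 − 22/2 = 38, R_n = min(1.2×38×12×450, 2.4×20×12×450) = 246.24 kN/bolt; interior L_c = 68 − 22 = 46, R_n = 259.2 kN/bolt. φR_n = 0.75 × (2×246.24 + 8×259.2) = 1924.6 kN.
Tension rupture (net): A_n = (186 − 2×24)×12 = 1656 mm² (U = 1.0, A_e = A_n). φR_n = 0.75 × 450 × 1656 = 558.9 kN.
Block shear: shear path 2×[49+4×68] = 2×321 mm, A_gv = 7704, A_nv = 2×(321 − 4.5×24)×12 = 5112 mm²; tension across gage: (60 − 1×24)×12 = 432 mm². R_n = min(0.6×450×5112, 0.6×345×7704) + 1.0×450×432 = min(1380.2, 1594.7) + 194.4 = 1574.6 kN. φR_n = 0.75 × 1574.6 = 1181.0 kN.
Governing: min(2728.5, 1924.6, 558.9, 1181.0) = 558.9 kN → net-section rupture.

558.9 kN (net-section rupture governs)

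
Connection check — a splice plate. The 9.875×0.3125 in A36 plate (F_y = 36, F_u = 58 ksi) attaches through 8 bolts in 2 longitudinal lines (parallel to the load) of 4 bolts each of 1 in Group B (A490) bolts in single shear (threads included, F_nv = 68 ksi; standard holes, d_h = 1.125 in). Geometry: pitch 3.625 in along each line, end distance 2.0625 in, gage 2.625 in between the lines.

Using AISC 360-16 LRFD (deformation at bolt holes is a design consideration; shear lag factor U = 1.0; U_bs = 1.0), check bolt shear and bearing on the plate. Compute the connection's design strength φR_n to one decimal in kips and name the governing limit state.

Bolt shear: A_b = π(1)²/4 = 0.7854 in². φR_n = 0.75 × 68 × 0.7854 × 8 × 1 = 320.4 kips.
Bearing (0.3125 in plate, F_u = 58 ksi): end bolts L_c = 2.0625 − 1.125/2 = 1.5, R_n = min(1.2×1.5×0.3125×58, 2.4×1×0.3125×58) = 32.625 kips/bolt; interior L_c = 3.625 − 1.125 = 2.5, R_n = 43.5 kips/bolt. φR_n = 0.75 × (2×32.625 + 6×43.5) = 244.7 kips.
Governing: min(320.4, 244.7) = 244.7 kips → bearing.

244.7 kips (bearing governs)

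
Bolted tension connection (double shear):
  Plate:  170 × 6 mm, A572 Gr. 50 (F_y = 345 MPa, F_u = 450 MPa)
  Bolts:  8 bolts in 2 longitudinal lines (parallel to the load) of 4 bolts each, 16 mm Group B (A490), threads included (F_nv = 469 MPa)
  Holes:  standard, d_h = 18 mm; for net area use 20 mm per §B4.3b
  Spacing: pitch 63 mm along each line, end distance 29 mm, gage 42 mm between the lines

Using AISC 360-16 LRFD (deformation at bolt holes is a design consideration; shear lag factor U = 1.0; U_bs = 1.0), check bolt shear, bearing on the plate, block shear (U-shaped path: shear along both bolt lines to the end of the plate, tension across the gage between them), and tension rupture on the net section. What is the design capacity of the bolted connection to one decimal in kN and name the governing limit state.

263.3 kN (net-section rupture governs)

Bolt shear: A_b = π(16)²/4 = 201.06 mm². φR_n = 0.75 × 469 × 201.06 × 8 × 2 = 1131.6 kN.
Bearing (6 mm plate, F_u = 450 MPa): end bolts L_c = 29 − 18/2 = 20, R_n = min(1.2×20×6×450, 2.4×16×6×450) = 64.8 kN/bolt; interior L_c = 63 − 18 = 45, R_n = 103.68 kN/bolt. φR_n = 0.75 × (2×64.8 + 6×103.68) = 563.8 kN.
Block shear: shear path 2×[29+3×63] = 2×218 mm, A_gv = 2616, A_nv = 2×(218 − 3.5×20)×6 = 1776 mm²; tension across gage: (42 − 1×20)×6 = 132 mm². R_n = min(0.6×450×1776, 0.6×345×2616) + 1.0×450×132 = min(479.52, 541.51) + 59.4 = 538.92 kN. φR_n = 0.75 × 538.92 = 404.2 kN.
Tension rupture (net): A_n = (170 − 2×20)×6 = 780 mm² (U = 1.0, A_e = A_n). φR_n = 0.75 × 450 × 780 = 263.3 kN.
Governing: min(1131.6, 563.8, 404.2, 263.3) = 263.3 kN → net-section rupture.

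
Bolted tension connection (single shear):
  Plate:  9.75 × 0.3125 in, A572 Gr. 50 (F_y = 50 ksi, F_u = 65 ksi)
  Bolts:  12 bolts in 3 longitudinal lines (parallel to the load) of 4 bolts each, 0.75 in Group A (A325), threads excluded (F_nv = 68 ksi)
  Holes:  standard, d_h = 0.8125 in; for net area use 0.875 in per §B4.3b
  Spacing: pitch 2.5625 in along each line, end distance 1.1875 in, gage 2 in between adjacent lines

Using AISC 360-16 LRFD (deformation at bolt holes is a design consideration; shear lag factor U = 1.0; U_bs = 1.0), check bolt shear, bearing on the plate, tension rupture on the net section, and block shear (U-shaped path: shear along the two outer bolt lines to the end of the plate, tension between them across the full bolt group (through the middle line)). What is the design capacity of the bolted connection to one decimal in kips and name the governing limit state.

108.5 kips (net-section rupture governs)

Bolt shear: A_b = π(0.75)²/4 = 0.44179 in². φR_n = 0.75 × 68 × 0.44179 × 12 × 1 = 270.4 kips.
Bearing (0.3125 in plate, F_u = 65 ksi): end bolts L_c = 1.1875 − 0.8125/2 = 0.78125, R_n = min(1.2×0.78125×0.3125×65, 2.4×0.75×0.3125×65) = 19.043 kips/bolt; interior L_c = 2.5625 − 0.8125 = 1.75, R_n = 36.563 kips/bolt. φR_n = 0.75 × (3×19.043 + 9×36.563) = 289.6 kips.
Tension rupture (net): A_n = (9.75 − 3×0.875)×0.3125 = 2.2266 in² (U = 1.0, A_e = A_n). φR_n = 0.75 × 65 × 2.2266 = 108.5 kips.
Block shear: shear path 2×[1.1875+3×2.5625] = 2×8.875 in, A_gv = 5.5469, A_nv = 2×(8.875 − 3.5×0.875)×0.3125 = 3.6328 in²; tension across gage: (4 − 2×0.875)×0.3125 = 0.70313 in². R_n = min(0.6×65×3.6328, 0.6×50×5.5469) + 1.0×65×0.70313 = min(141.68, 166.41) + 45.703 = 187.38 kips. φR_n = 0.75 × 187.38 = 140.5 kips.
Governing: min(270.4, 289.6, 108.5, 140.5) = 108.5 kips → net-section rupture.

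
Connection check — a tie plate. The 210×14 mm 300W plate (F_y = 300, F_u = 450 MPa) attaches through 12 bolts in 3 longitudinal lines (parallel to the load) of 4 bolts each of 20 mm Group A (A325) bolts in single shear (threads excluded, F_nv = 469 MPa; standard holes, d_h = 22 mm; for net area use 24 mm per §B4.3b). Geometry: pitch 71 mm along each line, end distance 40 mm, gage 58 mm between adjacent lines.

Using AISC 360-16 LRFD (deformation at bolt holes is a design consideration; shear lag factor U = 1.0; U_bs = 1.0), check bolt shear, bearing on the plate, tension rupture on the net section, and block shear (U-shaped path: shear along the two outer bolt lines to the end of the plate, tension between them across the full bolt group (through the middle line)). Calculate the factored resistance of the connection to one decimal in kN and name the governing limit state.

652.1 kN (net-section rupture governs)

Bolt shear: A_b = π(20)²/4 = 314.16 mm². φR_n = 0.75 × 469 × 314.16 × 12 × 1 = 1326.1 kN.
Bearing (14 mm plate, F_u = 450 MPa): end bolts L_c = 40 − 22/2 = 29, R_n = min(1.2×29×14×450, 2.4×20×14×450) = 219.24 kN/bolt; interior L_c = 71 − 22 = 49, R_n = 302.4 kN/bolt. φR_n = 0.75 × (3×219.24 + 9×302.4) = 2534.5 kN.
Tension rupture (net): A_n = (210 − 3×24)×14 = 1932 mm² (U = 1.0, A_e = A_n). φR_n = 0.75 × 450 × 1932 = 652.1 kN.
Block shear: shear path 2×[40+3×71] = 2×253 mm, A_gv = 7084, A_nv = 2×(253 − 3.5×24)×14 = 4732 mm²; tension across gage: (116 − 2×24)×14 = 952 mm². R_n = min(0.6×450×4732, 0.6×300×7084) + 1.0×450×952 = min(1277.6, 1275.1) + 428.4 = 1703.5 kN. φR_n = 0.75 × 1703.5 = 1277.6 kN.
Governing: min(1326.1, 2534.5, 652.1, 1277.6) = 652.1 kN → net-section rupture.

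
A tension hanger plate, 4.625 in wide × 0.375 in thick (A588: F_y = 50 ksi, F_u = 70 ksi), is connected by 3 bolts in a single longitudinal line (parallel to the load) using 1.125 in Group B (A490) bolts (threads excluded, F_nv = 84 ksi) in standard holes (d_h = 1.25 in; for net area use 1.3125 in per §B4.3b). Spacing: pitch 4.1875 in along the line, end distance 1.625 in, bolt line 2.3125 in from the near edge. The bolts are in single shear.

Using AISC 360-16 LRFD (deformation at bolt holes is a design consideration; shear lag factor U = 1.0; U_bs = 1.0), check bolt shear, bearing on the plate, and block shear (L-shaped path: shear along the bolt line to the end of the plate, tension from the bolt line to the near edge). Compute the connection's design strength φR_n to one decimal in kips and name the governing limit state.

Bolt shear: A_b = π(1.125)²/4 = 0.99402 in². φR_n = 0.75 × 84 × 0.99402 × 3 × 1 = 187.9 kips.
Bearing (0.375 in plate, F_u = 70 ksi): end bolts L_c = 1.625 − 1.25/2 = 1, R_n = min(1.2×1×0.375×70, 2.4×1.125×0.375×70) = 31.5 kips/bolt; interior L_c = 4.1875 − 1.25 = 2.9375, R_n = 70.875 kips/bolt. φR_n = 0.75 × (1×31.5 + 2×70.875) = 129.9 kips.
Block shear: shear path 1×[1.625+2×4.1875] = 1×10 in, A_gv = 3.75, A_nv = 1×(10 − 2.5×1.3125)×0.375 = 2.5195 in²; tension to near edge: (2.3125 − 0.5×1.3125)×0.375 = 0.62109 in². R_n = min(0.6×70×2.5195, 0.6×50×3.75) + 1.0×70×0.62109 = min(105.82, 112.5) + 43.476 = 149.3 kips. φR_n = 0.75 × 149.3 = 112.0 kips.
Governing: min(187.9, 129.9, 112.0) = 112.0 kips → block shear.

112.0 kips (block shear governs)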